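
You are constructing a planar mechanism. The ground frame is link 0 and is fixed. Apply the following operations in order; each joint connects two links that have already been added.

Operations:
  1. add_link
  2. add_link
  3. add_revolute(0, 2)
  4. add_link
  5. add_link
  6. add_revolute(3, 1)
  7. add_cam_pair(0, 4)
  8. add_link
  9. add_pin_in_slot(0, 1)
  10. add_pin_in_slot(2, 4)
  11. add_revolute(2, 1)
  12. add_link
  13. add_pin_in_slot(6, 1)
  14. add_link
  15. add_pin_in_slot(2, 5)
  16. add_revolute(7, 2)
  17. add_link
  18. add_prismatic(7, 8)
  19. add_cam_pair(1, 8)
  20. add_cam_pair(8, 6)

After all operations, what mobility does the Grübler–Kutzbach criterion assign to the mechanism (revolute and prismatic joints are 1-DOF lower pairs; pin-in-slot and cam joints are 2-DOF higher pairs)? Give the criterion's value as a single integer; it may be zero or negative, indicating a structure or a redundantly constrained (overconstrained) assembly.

M = 7

link 0 = ground. State L|J1|J2 = 1|0|0
+link1  2|0|0
+link2  3|0|0
R(0,2) f=1→J1  3|1|0
+link3  4|1|0
+link4  5|1|0
R(3,1) f=1→J1  5|2|0
C(0,4) f=2→J2  5|2|1
+link5  6|2|1
PS(0,1) f=2→J2  6|2|2
PS(2,4) f=2→J2  6|2|3
R(2,1) f=1→J1  6|3|3
+link6  7|3|3
PS(6,1) f=2→J2  7|3|4
+link7  8|3|4
PS(2,5) f=2→J2  8|3|5
R(7,2) f=1→J1  8|4|5
+link8  9|4|5
P(7,8) f=1→J1  9|5|5
C(1,8) f=2→J2  9|5|6
C(8,6) f=2→J2  9|5|7
M = 3(9−1)−2·5−7 = 24−10−7 = 7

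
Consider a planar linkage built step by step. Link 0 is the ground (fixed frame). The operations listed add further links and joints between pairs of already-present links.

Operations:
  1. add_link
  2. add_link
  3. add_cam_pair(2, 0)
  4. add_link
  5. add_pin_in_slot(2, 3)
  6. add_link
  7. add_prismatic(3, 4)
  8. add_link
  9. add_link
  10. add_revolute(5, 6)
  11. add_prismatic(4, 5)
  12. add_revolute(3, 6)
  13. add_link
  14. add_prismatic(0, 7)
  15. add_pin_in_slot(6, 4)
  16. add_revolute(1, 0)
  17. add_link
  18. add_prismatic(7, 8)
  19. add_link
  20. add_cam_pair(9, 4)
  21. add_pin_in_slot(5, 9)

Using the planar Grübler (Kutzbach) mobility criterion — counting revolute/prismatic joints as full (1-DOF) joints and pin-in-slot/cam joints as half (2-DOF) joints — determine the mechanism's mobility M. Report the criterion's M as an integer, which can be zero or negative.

M = 8

ground; <1,0,0>
#1 <2,0,0>
#2 <3,0,0>
C:2↔0 J2 <3,0,1>
#3 <4,0,1>
PS:2↔3 J2 <4,0,2>
#4 <5,0,2>
P:3↔4 J1 <5,1,2>
#5 <6,1,2>
#6 <7,1,2>
R:5↔6 J1 <7,2,2>
P:4↔5 J1 <7,3,2>
R:3↔6 J1 <7,4,2>
#7 <8,4,2>
P:0↔7 J1 <8,5,2>
PS:6↔4 J2 <8,5,3>
R:1↔0 J1 <8,6,3>
#8 <9,6,3>
P:7↔8 J1 <9,7,3>
#9 <10,7,3>
C:9↔4 J2 <10,7,4>
PS:5↔9 J2 <10,7,5>
3×9 − 2×7 − 1×5 = 8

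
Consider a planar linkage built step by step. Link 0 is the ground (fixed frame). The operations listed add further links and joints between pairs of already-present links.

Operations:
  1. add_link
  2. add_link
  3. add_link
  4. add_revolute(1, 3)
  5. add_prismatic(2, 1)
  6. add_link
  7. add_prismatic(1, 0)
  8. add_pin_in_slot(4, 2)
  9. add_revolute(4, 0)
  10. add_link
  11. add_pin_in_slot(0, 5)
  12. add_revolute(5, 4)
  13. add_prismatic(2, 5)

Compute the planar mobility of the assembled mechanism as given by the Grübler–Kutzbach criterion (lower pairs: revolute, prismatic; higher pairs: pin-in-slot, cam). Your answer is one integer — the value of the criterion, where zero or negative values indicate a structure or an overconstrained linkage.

M = 1

L=1 J1=0 J2=0
add link → L=2 J1=0 J2=0
add link → L=3 J1=0 J2=0
add link → L=4 J1=0 J2=0
R@1,3 dof=1 J1 → L=4 J1=1 J2=0
P@2,1 dof=1 J1 → L=4 J1=2 J2=0
add link → L=5 J1=2 J2=0
P@1,0 dof=1 J1 → L=5 J1=3 J2=0
PS@4,2 dof=2 J2 → L=5 J1=3 J2=1
R@4,0 dof=1 J1 → L=5 J1=4 J2=1
add link → L=6 J1=4 J2=1
PS@0,5 dof=2 J2 → L=6 J1=4 J2=2
R@5,4 dof=1 J1 → L=6 J1=5 J2=2
P@2,5 dof=1 J1 → L=6 J1=6 J2=2
M=3(L−1)−2J1−J2=3·5−2·6−2=1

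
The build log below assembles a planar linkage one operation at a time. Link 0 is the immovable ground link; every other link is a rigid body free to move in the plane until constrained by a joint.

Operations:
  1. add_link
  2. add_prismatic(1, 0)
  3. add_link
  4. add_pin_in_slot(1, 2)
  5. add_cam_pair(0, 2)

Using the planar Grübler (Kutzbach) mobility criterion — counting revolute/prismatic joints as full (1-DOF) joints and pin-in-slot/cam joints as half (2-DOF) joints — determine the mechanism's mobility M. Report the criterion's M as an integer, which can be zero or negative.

(L,J1,J2)=(1,0,0); link0 fixed
link1: (2,0,0)
P 1-0 [J1]: (2,1,0)
link2: (3,1,0)
PS 1-2 [J2]: (3,1,1)
C 0-2 [J2]: (3,1,2)
Grübler: 3·2 − 2·1 − 2 = 2

M = 2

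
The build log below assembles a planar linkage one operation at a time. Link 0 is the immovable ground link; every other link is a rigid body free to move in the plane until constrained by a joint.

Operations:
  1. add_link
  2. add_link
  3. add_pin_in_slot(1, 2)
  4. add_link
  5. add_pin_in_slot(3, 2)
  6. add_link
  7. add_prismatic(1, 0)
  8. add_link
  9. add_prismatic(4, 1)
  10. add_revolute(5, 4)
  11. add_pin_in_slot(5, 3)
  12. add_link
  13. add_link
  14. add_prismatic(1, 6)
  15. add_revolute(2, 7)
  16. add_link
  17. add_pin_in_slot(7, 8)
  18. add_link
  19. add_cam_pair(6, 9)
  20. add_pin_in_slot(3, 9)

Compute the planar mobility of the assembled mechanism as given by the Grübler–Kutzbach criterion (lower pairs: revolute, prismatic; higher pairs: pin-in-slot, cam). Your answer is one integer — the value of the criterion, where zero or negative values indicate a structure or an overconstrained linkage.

link 0 = ground. State L|J1|J2 = 1|0|0
+link1  2|0|0
+link2  3|0|0
PS(1,2) f=2→J2  3|0|1
+link3  4|0|1
PS(3,2) f=2→J2  4|0|2
+link4  5|0|2
P(1,0) f=1→J1  5|1|2
+link5  6|1|2
P(4,1) f=1→J1  6|2|2
R(5,4) f=1→J1  6|3|2
PS(5,3) f=2→J2  6|3|3
+link6  7|3|3
+link7  8|3|3
P(1,6) f=1→J1  8|4|3
R(2,7) f=1→J1  8|5|3
+link8  9|5|3
PS(7,8) f=2→J2  9|5|4
+link9  10|5|4
C(6,9) f=2→J2  10|5|5
PS(3,9) f=2→J2  10|5|6
M = 3(10−1)−2·5−6 = 27−10−6 = 11

M = 11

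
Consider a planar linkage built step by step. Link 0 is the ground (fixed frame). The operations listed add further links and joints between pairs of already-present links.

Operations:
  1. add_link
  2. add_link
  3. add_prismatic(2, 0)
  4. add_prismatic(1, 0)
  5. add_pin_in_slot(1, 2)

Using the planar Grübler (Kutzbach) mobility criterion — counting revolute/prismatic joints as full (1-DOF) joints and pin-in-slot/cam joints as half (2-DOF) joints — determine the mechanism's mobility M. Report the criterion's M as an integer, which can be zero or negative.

M = 1

link 0 = ground. State L|J1|J2 = 1|0|0
+link1  2|0|0
+link2  3|0|0
P(2,0) f=1→J1  3|1|0
P(1,0) f=1→J1  3|2|0
PS(1,2) f=2→J2  3|2|1
M = 3(3−1)−2·2−1 = 6−4−1 = 1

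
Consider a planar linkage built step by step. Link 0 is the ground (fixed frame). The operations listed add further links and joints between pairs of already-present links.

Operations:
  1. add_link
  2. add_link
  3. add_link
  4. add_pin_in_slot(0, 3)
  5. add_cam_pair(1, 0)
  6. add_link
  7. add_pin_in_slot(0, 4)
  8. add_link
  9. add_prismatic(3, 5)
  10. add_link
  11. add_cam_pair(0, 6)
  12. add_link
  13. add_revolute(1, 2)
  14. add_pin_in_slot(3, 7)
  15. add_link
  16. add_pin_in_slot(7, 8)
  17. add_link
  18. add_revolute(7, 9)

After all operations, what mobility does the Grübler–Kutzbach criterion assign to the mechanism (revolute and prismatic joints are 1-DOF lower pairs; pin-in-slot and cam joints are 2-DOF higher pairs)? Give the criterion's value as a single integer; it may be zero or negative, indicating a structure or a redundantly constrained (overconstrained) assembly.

M = 15

(L,J1,J2)=(1,0,0); link0 fixed
link1: (2,0,0)
link2: (3,0,0)
link3: (4,0,0)
PS 0-3 [J2]: (4,0,1)
C 1-0 [J2]: (4,0,2)
link4: (5,0,2)
PS 0-4 [J2]: (5,0,3)
link5: (6,0,3)
P 3-5 [J1]: (6,1,3)
link6: (7,1,3)
C 0-6 [J2]: (7,1,4)
link7: (8,1,4)
R 1-2 [J1]: (8,2,4)
PS 3-7 [J2]: (8,2,5)
link8: (9,2,5)
PS 7-8 [J2]: (9,2,6)
link9: (10,2,6)
R 7-9 [J1]: (10,3,6)
Grübler: 3·9 − 2·3 − 6 = 15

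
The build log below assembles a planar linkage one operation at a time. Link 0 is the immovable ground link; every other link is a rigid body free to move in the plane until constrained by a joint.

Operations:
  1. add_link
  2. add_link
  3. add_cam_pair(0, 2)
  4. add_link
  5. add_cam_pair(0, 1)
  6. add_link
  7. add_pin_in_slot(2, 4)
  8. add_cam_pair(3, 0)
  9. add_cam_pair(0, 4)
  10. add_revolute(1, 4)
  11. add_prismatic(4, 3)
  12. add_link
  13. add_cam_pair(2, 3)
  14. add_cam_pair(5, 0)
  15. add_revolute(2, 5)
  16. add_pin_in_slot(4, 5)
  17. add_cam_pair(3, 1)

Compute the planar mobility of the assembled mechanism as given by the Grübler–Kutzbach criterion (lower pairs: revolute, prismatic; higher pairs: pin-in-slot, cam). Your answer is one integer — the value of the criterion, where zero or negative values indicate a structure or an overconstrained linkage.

M = 0

ground; <1,0,0>
#1 <2,0,0>
#2 <3,0,0>
C:0↔2 J2 <3,0,1>
#3 <4,0,1>
C:0↔1 J2 <4,0,2>
#4 <5,0,2>
PS:2↔4 J2 <5,0,3>
C:3↔0 J2 <5,0,4>
C:0↔4 J2 <5,0,5>
R:1↔4 J1 <5,1,5>
P:4↔3 J1 <5,2,5>
#5 <6,2,5>
C:2↔3 J2 <6,2,6>
C:5↔0 J2 <6,2,7>
R:2↔5 J1 <6,3,7>
PS:4↔5 J2 <6,3,8>
C:3↔1 J2 <6,3,9>
3×5 − 2×3 − 1×9 = 0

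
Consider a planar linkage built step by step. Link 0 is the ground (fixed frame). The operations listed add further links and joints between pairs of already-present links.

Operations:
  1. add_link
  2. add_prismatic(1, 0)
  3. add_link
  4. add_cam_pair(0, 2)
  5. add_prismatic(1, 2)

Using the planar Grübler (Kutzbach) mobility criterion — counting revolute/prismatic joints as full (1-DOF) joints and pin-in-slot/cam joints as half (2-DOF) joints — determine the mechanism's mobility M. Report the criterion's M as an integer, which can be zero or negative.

M = 1

link 0 = ground. State L|J1|J2 = 1|0|0
+link1  2|0|0
P(1,0) f=1→J1  2|1|0
+link2  3|1|0
C(0,2) f=2→J2  3|1|1
P(1,2) f=1→J1  3|2|1
M = 3(3−1)−2·2−1 = 6−4−1 = 1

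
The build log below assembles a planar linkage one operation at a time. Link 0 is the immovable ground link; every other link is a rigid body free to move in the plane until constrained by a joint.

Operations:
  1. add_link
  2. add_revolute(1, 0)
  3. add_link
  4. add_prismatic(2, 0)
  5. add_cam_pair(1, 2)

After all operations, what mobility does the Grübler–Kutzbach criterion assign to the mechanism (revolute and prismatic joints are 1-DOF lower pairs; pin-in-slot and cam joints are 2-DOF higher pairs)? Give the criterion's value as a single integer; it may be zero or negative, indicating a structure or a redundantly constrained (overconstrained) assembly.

link 0 = ground. State L|J1|J2 = 1|0|0
+link1  2|0|0
R(1,0) f=1→J1  2|1|0
+link2  3|1|0
P(2,0) f=1→J1  3|2|0
C(1,2) f=2→J2  3|2|1
M = 3(3−1)−2·2−1 = 6−4−1 = 1

M = 1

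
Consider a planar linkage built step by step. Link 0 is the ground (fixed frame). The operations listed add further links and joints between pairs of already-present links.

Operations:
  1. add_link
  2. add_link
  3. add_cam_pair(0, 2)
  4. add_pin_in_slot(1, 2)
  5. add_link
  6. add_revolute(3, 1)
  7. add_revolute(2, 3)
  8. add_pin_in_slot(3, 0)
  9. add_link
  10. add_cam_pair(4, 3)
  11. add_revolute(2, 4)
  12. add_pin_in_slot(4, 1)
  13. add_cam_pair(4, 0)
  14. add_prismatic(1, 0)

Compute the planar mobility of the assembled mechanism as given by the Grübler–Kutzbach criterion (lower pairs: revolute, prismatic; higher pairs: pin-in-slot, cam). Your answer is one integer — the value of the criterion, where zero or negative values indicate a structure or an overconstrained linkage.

M = -2

link 0 = ground. State L|J1|J2 = 1|0|0
+link1  2|0|0
+link2  3|0|0
C(0,2) f=2→J2  3|0|1
PS(1,2) f=2→J2  3|0|2
+link3  4|0|2
R(3,1) f=1→J1  4|1|2
R(2,3) f=1→J1  4|2|2
PS(3,0) f=2→J2  4|2|3
+link4  5|2|3
C(4,3) f=2→J2  5|2|4
R(2,4) f=1→J1  5|3|4
PS(4,1) f=2→J2  5|3|5
C(4,0) f=2→J2  5|3|6
P(1,0) f=1→J1  5|4|6
M = 3(5−1)−2·4−6 = 12−8−6 = -2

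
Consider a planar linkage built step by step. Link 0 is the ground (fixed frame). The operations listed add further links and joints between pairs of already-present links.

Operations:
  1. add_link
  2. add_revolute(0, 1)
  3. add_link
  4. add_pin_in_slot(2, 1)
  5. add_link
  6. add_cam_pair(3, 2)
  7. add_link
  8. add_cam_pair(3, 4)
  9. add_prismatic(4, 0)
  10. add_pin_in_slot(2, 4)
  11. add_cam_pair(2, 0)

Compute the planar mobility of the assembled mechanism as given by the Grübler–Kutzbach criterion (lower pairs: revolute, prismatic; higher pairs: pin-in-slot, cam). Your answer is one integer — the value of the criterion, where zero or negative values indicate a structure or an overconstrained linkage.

link 0 = ground. State L|J1|J2 = 1|0|0
+link1  2|0|0
R(0,1) f=1→J1  2|1|0
+link2  3|1|0
PS(2,1) f=2→J2  3|1|1
+link3  4|1|1
C(3,2) f=2→J2  4|1|2
+link4  5|1|2
C(3,4) f=2→J2  5|1|3
P(4,0) f=1→J1  5|2|3
PS(2,4) f=2→J2  5|2|4
C(2,0) f=2→J2  5|2|5
M = 3(5−1)−2·2−5 = 12−4−5 = 3

M = 3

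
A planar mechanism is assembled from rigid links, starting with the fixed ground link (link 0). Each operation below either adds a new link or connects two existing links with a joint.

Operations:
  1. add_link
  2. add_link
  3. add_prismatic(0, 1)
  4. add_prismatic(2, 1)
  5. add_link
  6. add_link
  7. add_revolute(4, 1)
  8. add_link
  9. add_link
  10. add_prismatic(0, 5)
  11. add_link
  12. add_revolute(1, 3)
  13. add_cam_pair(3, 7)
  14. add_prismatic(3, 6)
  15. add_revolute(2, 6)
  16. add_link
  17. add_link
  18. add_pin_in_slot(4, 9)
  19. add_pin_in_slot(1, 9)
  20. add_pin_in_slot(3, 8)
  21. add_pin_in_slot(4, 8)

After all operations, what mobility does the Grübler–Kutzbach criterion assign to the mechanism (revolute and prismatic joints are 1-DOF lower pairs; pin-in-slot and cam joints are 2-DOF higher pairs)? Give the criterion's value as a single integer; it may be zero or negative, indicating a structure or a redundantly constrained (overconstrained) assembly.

[1;0;0] (link 0 is ground)
L+ [2;0;0]
L+ [3;0;0]
P(0,1)∈J1 [3;1;0]
P(2,1)∈J1 [3;2;0]
L+ [4;2;0]
L+ [5;2;0]
R(4,1)∈J1 [5;3;0]
L+ [6;3;0]
L+ [7;3;0]
P(0,5)∈J1 [7;4;0]
L+ [8;4;0]
R(1,3)∈J1 [8;5;0]
C(3,7)∈J2 [8;5;1]
P(3,6)∈J1 [8;6;1]
R(2,6)∈J1 [8;7;1]
L+ [9;7;1]
L+ [10;7;1]
PS(4,9)∈J2 [10;7;2]
PS(1,9)∈J2 [10;7;3]
PS(3,8)∈J2 [10;7;4]
PS(4,8)∈J2 [10;7;5]
mobility = 27 − 14 − 5 = 8

M = 8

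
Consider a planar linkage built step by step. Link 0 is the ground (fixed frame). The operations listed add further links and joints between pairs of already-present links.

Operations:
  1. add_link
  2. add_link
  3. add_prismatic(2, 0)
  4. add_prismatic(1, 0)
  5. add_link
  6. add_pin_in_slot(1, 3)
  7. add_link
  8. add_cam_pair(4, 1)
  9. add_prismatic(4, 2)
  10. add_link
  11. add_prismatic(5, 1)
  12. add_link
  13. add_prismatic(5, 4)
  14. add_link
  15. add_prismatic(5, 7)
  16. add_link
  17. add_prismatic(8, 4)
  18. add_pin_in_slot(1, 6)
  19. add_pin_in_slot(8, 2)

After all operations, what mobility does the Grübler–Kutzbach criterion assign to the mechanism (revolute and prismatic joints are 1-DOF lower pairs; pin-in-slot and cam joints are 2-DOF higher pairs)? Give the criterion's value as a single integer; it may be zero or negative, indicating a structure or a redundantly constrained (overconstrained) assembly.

ground; <1,0,0>
#1 <2,0,0>
#2 <3,0,0>
P:2↔0 J1 <3,1,0>
P:1↔0 J1 <3,2,0>
#3 <4,2,0>
PS:1↔3 J2 <4,2,1>
#4 <5,2,1>
C:4↔1 J2 <5,2,2>
P:4↔2 J1 <5,3,2>
#5 <6,3,2>
P:5↔1 J1 <6,4,2>
#6 <7,4,2>
P:5↔4 J1 <7,5,2>
#7 <8,5,2>
P:5↔7 J1 <8,6,2>
#8 <9,6,2>
P:8↔4 J1 <9,7,2>
PS:1↔6 J2 <9,7,3>
PS:8↔2 J2 <9,7,4>
3×8 − 2×7 − 1×4 = 6

M = 6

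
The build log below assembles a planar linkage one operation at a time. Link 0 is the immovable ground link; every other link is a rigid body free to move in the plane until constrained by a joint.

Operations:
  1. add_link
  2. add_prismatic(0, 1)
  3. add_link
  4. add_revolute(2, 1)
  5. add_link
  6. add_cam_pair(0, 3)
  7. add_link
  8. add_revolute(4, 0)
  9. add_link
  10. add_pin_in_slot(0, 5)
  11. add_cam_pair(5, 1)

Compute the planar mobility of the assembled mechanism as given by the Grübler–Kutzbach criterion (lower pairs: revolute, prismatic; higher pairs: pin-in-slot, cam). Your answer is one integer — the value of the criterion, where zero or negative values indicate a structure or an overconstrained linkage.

link 0 = ground. State L|J1|J2 = 1|0|0
+link1  2|0|0
P(0,1) f=1→J1  2|1|0
+link2  3|1|0
R(2,1) f=1→J1  3|2|0
+link3  4|2|0
C(0,3) f=2→J2  4|2|1
+link4  5|2|1
R(4,0) f=1→J1  5|3|1
+link5  6|3|1
PS(0,5) f=2→J2  6|3|2
C(5,1) f=2→J2  6|3|3
M = 3(6−1)−2·3−3 = 15−6−3 = 6

M = 6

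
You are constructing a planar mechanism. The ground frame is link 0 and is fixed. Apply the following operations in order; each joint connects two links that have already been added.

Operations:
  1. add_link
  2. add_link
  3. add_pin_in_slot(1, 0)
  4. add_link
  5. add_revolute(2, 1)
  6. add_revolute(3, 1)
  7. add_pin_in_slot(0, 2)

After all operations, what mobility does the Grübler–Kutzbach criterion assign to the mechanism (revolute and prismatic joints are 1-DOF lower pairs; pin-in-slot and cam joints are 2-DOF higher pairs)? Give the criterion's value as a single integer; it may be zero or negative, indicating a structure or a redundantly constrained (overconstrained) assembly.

L=1 J1=0 J2=0
add link → L=2 J1=0 J2=0
add link → L=3 J1=0 J2=0
PS@1,0 dof=2 J2 → L=3 J1=0 J2=1
add link → L=4 J1=0 J2=1
R@2,1 dof=1 J1 → L=4 J1=1 J2=1
R@3,1 dof=1 J1 → L=4 J1=2 J2=1
PS@0,2 dof=2 J2 → L=4 J1=2 J2=2
M=3(L−1)−2J1−J2=3·3−2·2−2=3

M = 3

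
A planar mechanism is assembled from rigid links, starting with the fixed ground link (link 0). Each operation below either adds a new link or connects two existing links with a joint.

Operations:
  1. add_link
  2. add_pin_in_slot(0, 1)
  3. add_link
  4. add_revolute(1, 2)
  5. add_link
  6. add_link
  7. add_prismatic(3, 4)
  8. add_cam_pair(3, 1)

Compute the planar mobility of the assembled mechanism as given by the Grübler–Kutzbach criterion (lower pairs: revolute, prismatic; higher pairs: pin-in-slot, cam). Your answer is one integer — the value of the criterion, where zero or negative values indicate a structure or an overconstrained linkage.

ground; <1,0,0>
#1 <2,0,0>
PS:0↔1 J2 <2,0,1>
#2 <3,0,1>
R:1↔2 J1 <3,1,1>
#3 <4,1,1>
#4 <5,1,1>
P:3↔4 J1 <5,2,1>
C:3↔1 J2 <5,2,2>
3×4 − 2×2 − 1×2 = 6

M = 6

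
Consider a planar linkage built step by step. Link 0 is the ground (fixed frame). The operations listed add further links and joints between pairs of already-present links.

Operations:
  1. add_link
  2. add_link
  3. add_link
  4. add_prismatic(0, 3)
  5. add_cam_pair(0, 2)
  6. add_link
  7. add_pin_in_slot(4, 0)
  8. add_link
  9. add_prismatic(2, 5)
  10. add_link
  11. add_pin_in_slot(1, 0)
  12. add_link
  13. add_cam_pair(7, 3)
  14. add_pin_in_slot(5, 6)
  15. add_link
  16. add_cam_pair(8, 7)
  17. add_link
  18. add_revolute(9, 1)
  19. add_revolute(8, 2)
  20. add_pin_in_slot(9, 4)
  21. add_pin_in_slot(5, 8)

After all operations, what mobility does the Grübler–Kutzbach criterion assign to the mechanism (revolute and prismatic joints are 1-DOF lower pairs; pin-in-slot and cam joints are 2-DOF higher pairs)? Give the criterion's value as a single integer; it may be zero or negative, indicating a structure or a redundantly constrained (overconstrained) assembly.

[1;0;0] (link 0 is ground)
L+ [2;0;0]
L+ [3;0;0]
L+ [4;0;0]
P(0,3)∈J1 [4;1;0]
C(0,2)∈J2 [4;1;1]
L+ [5;1;1]
PS(4,0)∈J2 [5;1;2]
L+ [6;1;2]
P(2,5)∈J1 [6;2;2]
L+ [7;2;2]
PS(1,0)∈J2 [7;2;3]
L+ [8;2;3]
C(7,3)∈J2 [8;2;4]
PS(5,6)∈J2 [8;2;5]
L+ [9;2;5]
C(8,7)∈J2 [9;2;6]
L+ [10;2;6]
R(9,1)∈J1 [10;3;6]
R(8,2)∈J1 [10;4;6]
PS(9,4)∈J2 [10;4;7]
PS(5,8)∈J2 [10;4;8]
mobility = 27 − 8 − 8 = 11

M = 11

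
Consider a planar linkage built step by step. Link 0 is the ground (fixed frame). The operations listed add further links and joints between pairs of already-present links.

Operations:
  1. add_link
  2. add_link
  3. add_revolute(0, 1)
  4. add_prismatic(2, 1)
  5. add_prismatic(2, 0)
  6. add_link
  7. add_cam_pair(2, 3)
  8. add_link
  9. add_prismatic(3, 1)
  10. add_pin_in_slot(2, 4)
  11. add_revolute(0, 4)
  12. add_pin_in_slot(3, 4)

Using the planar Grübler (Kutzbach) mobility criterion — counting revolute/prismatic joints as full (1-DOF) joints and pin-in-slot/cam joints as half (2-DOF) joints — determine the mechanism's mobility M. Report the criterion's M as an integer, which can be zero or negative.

M = -1

(L,J1,J2)=(1,0,0); link0 fixed
link1: (2,0,0)
link2: (3,0,0)
R 0-1 [J1]: (3,1,0)
P 2-1 [J1]: (3,2,0)
P 2-0 [J1]: (3,3,0)
link3: (4,3,0)
C 2-3 [J2]: (4,3,1)
link4: (5,3,1)
P 3-1 [J1]: (5,4,1)
PS 2-4 [J2]: (5,4,2)
R 0-4 [J1]: (5,5,2)
PS 3-4 [J2]: (5,5,3)
Grübler: 3·4 − 2·5 − 3 = -1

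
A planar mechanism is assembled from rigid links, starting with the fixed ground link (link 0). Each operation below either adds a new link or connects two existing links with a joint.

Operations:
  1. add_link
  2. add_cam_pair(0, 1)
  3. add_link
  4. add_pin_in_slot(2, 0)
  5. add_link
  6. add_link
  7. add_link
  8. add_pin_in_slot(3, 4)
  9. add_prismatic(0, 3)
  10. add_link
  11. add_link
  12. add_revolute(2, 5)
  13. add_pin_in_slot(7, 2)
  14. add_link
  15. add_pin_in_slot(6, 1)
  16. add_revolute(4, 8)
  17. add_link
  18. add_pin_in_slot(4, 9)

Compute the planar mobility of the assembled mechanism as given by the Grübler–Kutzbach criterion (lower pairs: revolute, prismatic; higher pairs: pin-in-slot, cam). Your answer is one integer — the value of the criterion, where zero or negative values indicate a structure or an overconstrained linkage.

M = 15

link 0 = ground. State L|J1|J2 = 1|0|0
+link1  2|0|0
C(0,1) f=2→J2  2|0|1
+link2  3|0|1
PS(2,0) f=2→J2  3|0|2
+link3  4|0|2
+link4  5|0|2
+link5  6|0|2
PS(3,4) f=2→J2  6|0|3
P(0,3) f=1→J1  6|1|3
+link6  7|1|3
+link7  8|1|3
R(2,5) f=1→J1  8|2|3
PS(7,2) f=2→J2  8|2|4
+link8  9|2|4
PS(6,1) f=2→J2  9|2|5
R(4,8) f=1→J1  9|3|5
+link9  10|3|5
PS(4,9) f=2→J2  10|3|6
M = 3(10−1)−2·3−6 = 27−6−6 = 15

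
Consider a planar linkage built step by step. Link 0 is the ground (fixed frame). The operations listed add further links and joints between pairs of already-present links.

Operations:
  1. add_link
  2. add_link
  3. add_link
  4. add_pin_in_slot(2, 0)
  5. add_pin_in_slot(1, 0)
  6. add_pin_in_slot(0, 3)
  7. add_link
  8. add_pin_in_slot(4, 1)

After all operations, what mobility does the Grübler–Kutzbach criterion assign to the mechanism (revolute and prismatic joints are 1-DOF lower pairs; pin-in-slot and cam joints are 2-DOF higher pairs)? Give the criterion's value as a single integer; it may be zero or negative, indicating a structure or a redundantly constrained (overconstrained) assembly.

M = 8

ground; <1,0,0>
#1 <2,0,0>
#2 <3,0,0>
#3 <4,0,0>
PS:2↔0 J2 <4,0,1>
PS:1↔0 J2 <4,0,2>
PS:0↔3 J2 <4,0,3>
#4 <5,0,3>
PS:4↔1 J2 <5,0,4>
3×4 − 2×0 − 1×4 = 8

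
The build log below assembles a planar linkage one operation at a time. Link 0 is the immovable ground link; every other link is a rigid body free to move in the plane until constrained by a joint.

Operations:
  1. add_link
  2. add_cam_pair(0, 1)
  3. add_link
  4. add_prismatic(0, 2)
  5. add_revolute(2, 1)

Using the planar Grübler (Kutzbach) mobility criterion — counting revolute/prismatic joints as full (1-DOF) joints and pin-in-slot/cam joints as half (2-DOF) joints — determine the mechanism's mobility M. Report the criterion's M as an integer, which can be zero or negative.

M = 1

link 0 = ground. State L|J1|J2 = 1|0|0
+link1  2|0|0
C(0,1) f=2→J2  2|0|1
+link2  3|0|1
P(0,2) f=1→J1  3|1|1
R(2,1) f=1→J1  3|2|1
M = 3(3−1)−2·2−1 = 6−4−1 = 1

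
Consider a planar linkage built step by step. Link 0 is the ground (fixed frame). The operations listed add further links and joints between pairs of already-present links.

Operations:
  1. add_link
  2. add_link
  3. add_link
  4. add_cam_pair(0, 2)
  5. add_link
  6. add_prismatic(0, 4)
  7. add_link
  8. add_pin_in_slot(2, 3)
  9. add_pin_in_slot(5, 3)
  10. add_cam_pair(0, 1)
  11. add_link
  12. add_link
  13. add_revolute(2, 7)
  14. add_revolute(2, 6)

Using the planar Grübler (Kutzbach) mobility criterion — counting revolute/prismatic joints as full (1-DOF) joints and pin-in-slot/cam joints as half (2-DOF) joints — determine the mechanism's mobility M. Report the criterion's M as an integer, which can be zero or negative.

M = 11

link 0 = ground. State L|J1|J2 = 1|0|0
+link1  2|0|0
+link2  3|0|0
+link3  4|0|0
C(0,2) f=2→J2  4|0|1
+link4  5|0|1
P(0,4) f=1→J1  5|1|1
+link5  6|1|1
PS(2,3) f=2→J2  6|1|2
PS(5,3) f=2→J2  6|1|3
C(0,1) f=2→J2  6|1|4
+link6  7|1|4
+link7  8|1|4
R(2,7) f=1→J1  8|2|4
R(2,6) f=1→J1  8|3|4
M = 3(8−1)−2·3−4 = 21−6−4 = 11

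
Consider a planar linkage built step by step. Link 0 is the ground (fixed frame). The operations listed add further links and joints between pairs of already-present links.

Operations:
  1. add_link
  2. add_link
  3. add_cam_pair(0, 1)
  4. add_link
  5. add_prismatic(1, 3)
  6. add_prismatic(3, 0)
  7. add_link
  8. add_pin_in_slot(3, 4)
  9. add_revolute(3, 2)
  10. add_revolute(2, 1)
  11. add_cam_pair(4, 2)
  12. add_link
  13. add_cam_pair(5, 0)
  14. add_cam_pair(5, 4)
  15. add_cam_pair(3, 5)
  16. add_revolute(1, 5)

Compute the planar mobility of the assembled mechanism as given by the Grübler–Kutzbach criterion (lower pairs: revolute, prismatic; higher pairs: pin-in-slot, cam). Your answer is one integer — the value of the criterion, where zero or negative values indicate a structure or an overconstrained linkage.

L=1 J1=0 J2=0
add link → L=2 J1=0 J2=0
add link → L=3 J1=0 J2=0
C@0,1 dof=2 J2 → L=3 J1=0 J2=1
add link → L=4 J1=0 J2=1
P@1,3 dof=1 J1 → L=4 J1=1 J2=1
P@3,0 dof=1 J1 → L=4 J1=2 J2=1
add link → L=5 J1=2 J2=1
PS@3,4 dof=2 J2 → L=5 J1=2 J2=2
R@3,2 dof=1 J1 → L=5 J1=3 J2=2
R@2,1 dof=1 J1 → L=5 J1=4 J2=2
C@4,2 dof=2 J2 → L=5 J1=4 J2=3
add link → L=6 J1=4 J2=3
C@5,0 dof=2 J2 → L=6 J1=4 J2=4
C@5,4 dof=2 J2 → L=6 J1=4 J2=5
C@3,5 dof=2 J2 → L=6 J1=4 J2=6
R@1,5 dof=1 J1 → L=6 J1=5 J2=6
M=3(L−1)−2J1−J2=3·5−2·5−6=-1

M = -1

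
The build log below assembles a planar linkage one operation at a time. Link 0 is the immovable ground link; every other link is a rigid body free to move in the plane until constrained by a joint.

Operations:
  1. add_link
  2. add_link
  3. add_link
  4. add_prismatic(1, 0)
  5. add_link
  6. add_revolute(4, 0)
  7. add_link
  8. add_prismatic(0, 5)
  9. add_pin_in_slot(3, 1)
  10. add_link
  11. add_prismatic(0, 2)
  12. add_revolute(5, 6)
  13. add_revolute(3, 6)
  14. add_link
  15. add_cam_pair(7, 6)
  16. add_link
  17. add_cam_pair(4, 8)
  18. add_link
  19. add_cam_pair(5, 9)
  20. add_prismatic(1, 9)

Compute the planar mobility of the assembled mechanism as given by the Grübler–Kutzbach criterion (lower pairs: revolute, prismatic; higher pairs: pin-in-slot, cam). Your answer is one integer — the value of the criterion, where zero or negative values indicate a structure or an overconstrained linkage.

ground; <1,0,0>
#1 <2,0,0>
#2 <3,0,0>
#3 <4,0,0>
P:1↔0 J1 <4,1,0>
#4 <5,1,0>
R:4↔0 J1 <5,2,0>
#5 <6,2,0>
P:0↔5 J1 <6,3,0>
PS:3↔1 J2 <6,3,1>
#6 <7,3,1>
P:0↔2 J1 <7,4,1>
R:5↔6 J1 <7,5,1>
R:3↔6 J1 <7,6,1>
#7 <8,6,1>
C:7↔6 J2 <8,6,2>
#8 <9,6,2>
C:4↔8 J2 <9,6,3>
#9 <10,6,3>
C:5↔9 J2 <10,6,4>
P:1↔9 J1 <10,7,4>
3×9 − 2×7 − 1×4 = 9

M = 9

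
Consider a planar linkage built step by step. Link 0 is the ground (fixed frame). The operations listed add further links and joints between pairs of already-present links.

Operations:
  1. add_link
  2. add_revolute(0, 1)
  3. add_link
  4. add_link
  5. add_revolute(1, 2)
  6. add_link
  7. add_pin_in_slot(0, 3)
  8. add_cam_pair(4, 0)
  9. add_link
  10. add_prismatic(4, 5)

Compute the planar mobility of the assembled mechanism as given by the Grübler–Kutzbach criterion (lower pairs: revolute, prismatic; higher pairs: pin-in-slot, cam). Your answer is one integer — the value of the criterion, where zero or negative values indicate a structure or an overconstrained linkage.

M = 7

ground; <1,0,0>
#1 <2,0,0>
R:0↔1 J1 <2,1,0>
#2 <3,1,0>
#3 <4,1,0>
R:1↔2 J1 <4,2,0>
#4 <5,2,0>
PS:0↔3 J2 <5,2,1>
C:4↔0 J2 <5,2,2>
#5 <6,2,2>
P:4↔5 J1 <6,3,2>
3×5 − 2×3 − 1×2 = 7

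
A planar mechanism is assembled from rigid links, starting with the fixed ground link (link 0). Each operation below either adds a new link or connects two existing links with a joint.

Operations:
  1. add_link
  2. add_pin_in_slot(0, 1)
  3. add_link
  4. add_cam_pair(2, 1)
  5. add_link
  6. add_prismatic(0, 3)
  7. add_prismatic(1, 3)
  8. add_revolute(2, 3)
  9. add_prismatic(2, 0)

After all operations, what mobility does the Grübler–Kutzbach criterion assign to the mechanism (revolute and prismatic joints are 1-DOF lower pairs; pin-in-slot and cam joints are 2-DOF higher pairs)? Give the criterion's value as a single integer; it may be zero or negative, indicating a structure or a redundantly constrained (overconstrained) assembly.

link 0 = ground. State L|J1|J2 = 1|0|0
+link1  2|0|0
PS(0,1) f=2→J2  2|0|1
+link2  3|0|1
C(2,1) f=2→J2  3|0|2
+link3  4|0|2
P(0,3) f=1→J1  4|1|2
P(1,3) f=1→J1  4|2|2
R(2,3) f=1→J1  4|3|2
P(2,0) f=1→J1  4|4|2
M = 3(4−1)−2·4−2 = 9−8−2 = -1

M = -1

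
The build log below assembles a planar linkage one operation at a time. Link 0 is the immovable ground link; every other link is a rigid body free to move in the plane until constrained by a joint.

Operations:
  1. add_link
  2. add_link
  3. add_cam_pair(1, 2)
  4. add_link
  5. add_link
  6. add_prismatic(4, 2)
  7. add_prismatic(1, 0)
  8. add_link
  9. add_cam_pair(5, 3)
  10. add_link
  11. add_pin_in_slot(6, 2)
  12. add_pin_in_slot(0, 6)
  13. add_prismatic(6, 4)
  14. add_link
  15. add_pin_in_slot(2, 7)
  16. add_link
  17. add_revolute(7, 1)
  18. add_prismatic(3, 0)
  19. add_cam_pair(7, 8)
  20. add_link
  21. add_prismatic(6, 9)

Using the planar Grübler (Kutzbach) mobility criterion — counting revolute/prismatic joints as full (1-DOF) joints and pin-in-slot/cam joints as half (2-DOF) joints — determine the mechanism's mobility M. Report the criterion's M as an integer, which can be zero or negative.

[1;0;0] (link 0 is ground)
L+ [2;0;0]
L+ [3;0;0]
C(1,2)∈J2 [3;0;1]
L+ [4;0;1]
L+ [5;0;1]
P(4,2)∈J1 [5;1;1]
P(1,0)∈J1 [5;2;1]
L+ [6;2;1]
C(5,3)∈J2 [6;2;2]
L+ [7;2;2]
PS(6,2)∈J2 [7;2;3]
PS(0,6)∈J2 [7;2;4]
P(6,4)∈J1 [7;3;4]
L+ [8;3;4]
PS(2,7)∈J2 [8;3;5]
L+ [9;3;5]
R(7,1)∈J1 [9;4;5]
P(3,0)∈J1 [9;5;5]
C(7,8)∈J2 [9;5;6]
L+ [10;5;6]
P(6,9)∈J1 [10;6;6]
mobility = 27 − 12 − 6 = 9

M = 9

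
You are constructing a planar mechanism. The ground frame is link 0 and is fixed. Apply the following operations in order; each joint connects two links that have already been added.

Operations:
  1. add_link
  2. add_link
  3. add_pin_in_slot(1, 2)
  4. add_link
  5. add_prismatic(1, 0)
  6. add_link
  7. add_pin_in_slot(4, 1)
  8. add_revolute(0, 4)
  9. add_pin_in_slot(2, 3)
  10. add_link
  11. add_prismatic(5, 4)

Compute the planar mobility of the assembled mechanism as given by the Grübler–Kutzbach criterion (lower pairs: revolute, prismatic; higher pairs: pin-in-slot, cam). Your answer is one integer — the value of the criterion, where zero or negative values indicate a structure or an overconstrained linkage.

M = 6

ground; <1,0,0>
#1 <2,0,0>
#2 <3,0,0>
PS:1↔2 J2 <3,0,1>
#3 <4,0,1>
P:1↔0 J1 <4,1,1>
#4 <5,1,1>
PS:4↔1 J2 <5,1,2>
R:0↔4 J1 <5,2,2>
PS:2↔3 J2 <5,2,3>
#5 <6,2,3>
P:5↔4 J1 <6,3,3>
3×5 − 2×3 − 1×3 = 6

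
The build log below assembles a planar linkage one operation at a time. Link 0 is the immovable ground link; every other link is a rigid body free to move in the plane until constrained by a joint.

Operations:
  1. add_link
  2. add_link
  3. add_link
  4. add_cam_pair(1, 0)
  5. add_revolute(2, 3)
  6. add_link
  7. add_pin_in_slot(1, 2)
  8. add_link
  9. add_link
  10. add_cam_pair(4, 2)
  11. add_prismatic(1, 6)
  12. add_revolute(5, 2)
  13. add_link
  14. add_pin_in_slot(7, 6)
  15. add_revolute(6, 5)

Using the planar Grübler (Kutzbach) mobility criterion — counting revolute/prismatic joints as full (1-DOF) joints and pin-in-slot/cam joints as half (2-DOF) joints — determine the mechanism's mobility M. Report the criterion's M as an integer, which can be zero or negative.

M = 9

link 0 = ground. State L|J1|J2 = 1|0|0
+link1  2|0|0
+link2  3|0|0
+link3  4|0|0
C(1,0) f=2→J2  4|0|1
R(2,3) f=1→J1  4|1|1
+link4  5|1|1
PS(1,2) f=2→J2  5|1|2
+link5  6|1|2
+link6  7|1|2
C(4,2) f=2→J2  7|1|3
P(1,6) f=1→J1  7|2|3
R(5,2) f=1→J1  7|3|3
+link7  8|3|3
PS(7,6) f=2→J2  8|3|4
R(6,5) f=1→J1  8|4|4
M = 3(8−1)−2·4−4 = 21−8−4 = 9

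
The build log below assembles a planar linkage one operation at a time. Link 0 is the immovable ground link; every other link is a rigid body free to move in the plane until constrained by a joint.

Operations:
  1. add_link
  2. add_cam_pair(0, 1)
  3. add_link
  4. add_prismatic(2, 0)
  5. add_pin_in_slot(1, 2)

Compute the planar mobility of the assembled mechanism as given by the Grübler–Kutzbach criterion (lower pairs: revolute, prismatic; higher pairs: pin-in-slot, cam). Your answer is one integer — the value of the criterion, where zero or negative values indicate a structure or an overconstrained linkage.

ground; <1,0,0>
#1 <2,0,0>
C:0↔1 J2 <2,0,1>
#2 <3,0,1>
P:2↔0 J1 <3,1,1>
PS:1↔2 J2 <3,1,2>
3×2 − 2×1 − 1×2 = 2

M = 2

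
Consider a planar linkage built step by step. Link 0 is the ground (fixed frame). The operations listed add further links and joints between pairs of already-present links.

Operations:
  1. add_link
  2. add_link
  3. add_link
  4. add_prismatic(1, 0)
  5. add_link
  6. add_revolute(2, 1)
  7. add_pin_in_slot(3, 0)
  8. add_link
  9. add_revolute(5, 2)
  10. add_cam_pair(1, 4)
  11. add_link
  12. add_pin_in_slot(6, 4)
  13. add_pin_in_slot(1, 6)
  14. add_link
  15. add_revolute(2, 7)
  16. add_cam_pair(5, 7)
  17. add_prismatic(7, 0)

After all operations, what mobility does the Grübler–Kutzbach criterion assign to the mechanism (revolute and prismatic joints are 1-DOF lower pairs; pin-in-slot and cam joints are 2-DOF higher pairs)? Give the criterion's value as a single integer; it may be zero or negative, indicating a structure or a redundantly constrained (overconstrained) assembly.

M = 6

(L,J1,J2)=(1,0,0); link0 fixed
link1: (2,0,0)
link2: (3,0,0)
link3: (4,0,0)
P 1-0 [J1]: (4,1,0)
link4: (5,1,0)
R 2-1 [J1]: (5,2,0)
PS 3-0 [J2]: (5,2,1)
link5: (6,2,1)
R 5-2 [J1]: (6,3,1)
C 1-4 [J2]: (6,3,2)
link6: (7,3,2)
PS 6-4 [J2]: (7,3,3)
PS 1-6 [J2]: (7,3,4)
link7: (8,3,4)
R 2-7 [J1]: (8,4,4)
C 5-7 [J2]: (8,4,5)
P 7-0 [J1]: (8,5,5)
Grübler: 3·7 − 2·5 − 5 = 6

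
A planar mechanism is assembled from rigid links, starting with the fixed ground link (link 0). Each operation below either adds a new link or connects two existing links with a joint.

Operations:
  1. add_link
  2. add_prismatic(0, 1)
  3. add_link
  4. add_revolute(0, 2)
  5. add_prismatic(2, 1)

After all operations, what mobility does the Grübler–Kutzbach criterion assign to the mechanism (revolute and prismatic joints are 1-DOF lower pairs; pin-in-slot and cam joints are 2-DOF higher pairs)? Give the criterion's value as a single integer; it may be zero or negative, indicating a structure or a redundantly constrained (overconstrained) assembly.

M = 0

L=1 J1=0 J2=0
add link → L=2 J1=0 J2=0
P@0,1 dof=1 J1 → L=2 J1=1 J2=0
add link → L=3 J1=1 J2=0
R@0,2 dof=1 J1 → L=3 J1=2 J2=0
P@2,1 dof=1 J1 → L=3 J1=3 J2=0
M=3(L−1)−2J1−J2=3·2−2·3−0=0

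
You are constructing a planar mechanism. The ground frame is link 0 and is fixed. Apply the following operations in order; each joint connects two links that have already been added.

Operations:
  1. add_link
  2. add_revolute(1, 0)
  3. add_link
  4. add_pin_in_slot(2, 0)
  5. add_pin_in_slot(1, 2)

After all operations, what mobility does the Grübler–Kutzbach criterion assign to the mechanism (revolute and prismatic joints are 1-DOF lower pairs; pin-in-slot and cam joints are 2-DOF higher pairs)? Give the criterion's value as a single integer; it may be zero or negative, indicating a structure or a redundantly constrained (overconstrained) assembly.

L=1 J1=0 J2=0
add link → L=2 J1=0 J2=0
R@1,0 dof=1 J1 → L=2 J1=1 J2=0
add link → L=3 J1=1 J2=0
PS@2,0 dof=2 J2 → L=3 J1=1 J2=1
PS@1,2 dof=2 J2 → L=3 J1=1 J2=2
M=3(L−1)−2J1−J2=3·2−2·1−2=2

M = 2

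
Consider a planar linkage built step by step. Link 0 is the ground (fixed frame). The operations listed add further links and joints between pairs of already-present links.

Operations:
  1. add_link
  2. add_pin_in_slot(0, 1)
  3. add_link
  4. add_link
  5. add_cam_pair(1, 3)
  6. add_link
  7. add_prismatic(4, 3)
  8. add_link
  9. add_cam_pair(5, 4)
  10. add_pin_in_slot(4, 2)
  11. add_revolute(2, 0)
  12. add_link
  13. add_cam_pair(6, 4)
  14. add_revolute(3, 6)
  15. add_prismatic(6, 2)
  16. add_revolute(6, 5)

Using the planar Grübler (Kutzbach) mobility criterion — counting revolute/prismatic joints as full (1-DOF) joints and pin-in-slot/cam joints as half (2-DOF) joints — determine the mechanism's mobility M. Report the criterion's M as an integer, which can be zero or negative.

M = 3

L=1 J1=0 J2=0
add link → L=2 J1=0 J2=0
PS@0,1 dof=2 J2 → L=2 J1=0 J2=1
add link → L=3 J1=0 J2=1
add link → L=4 J1=0 J2=1
C@1,3 dof=2 J2 → L=4 J1=0 J2=2
add link → L=5 J1=0 J2=2
P@4,3 dof=1 J1 → L=5 J1=1 J2=2
add link → L=6 J1=1 J2=2
C@5,4 dof=2 J2 → L=6 J1=1 J2=3
PS@4,2 dof=2 J2 → L=6 J1=1 J2=4
R@2,0 dof=1 J1 → L=6 J1=2 J2=4
add link → L=7 J1=2 J2=4
C@6,4 dof=2 J2 → L=7 J1=2 J2=5
R@3,6 dof=1 J1 → L=7 J1=3 J2=5
P@6,2 dof=1 J1 → L=7 J1=4 J2=5
R@6,5 dof=1 J1 → L=7 J1=5 J2=5
M=3(L−1)−2J1−J2=3·6−2·5−5=3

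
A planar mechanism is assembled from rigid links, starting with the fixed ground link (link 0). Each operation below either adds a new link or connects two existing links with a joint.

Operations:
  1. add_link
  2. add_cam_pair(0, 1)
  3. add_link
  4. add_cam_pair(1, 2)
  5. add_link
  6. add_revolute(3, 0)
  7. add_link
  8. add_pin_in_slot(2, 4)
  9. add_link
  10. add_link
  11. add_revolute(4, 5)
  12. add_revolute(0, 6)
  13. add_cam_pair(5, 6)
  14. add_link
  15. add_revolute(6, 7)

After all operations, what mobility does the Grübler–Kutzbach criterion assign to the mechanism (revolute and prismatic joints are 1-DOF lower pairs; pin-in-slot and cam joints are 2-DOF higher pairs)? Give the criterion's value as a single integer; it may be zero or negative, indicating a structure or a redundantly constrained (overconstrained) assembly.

M = 9

[1;0;0] (link 0 is ground)
L+ [2;0;0]
C(0,1)∈J2 [2;0;1]
L+ [3;0;1]
C(1,2)∈J2 [3;0;2]
L+ [4;0;2]
R(3,0)∈J1 [4;1;2]
L+ [5;1;2]
PS(2,4)∈J2 [5;1;3]
L+ [6;1;3]
L+ [7;1;3]
R(4,5)∈J1 [7;2;3]
R(0,6)∈J1 [7;3;3]
C(5,6)∈J2 [7;3;4]
L+ [8;3;4]
R(6,7)∈J1 [8;4;4]
mobility = 21 − 8 − 4 = 9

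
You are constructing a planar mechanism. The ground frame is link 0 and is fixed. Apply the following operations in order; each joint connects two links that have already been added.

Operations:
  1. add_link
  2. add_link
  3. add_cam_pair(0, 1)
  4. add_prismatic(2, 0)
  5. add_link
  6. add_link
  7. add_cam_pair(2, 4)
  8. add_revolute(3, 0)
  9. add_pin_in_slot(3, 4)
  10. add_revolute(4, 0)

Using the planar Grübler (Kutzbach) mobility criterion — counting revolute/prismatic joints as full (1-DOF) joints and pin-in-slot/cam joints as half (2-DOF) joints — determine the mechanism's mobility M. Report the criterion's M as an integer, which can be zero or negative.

M = 3

(L,J1,J2)=(1,0,0); link0 fixed
link1: (2,0,0)
link2: (3,0,0)
C 0-1 [J2]: (3,0,1)
P 2-0 [J1]: (3,1,1)
link3: (4,1,1)
link4: (5,1,1)
C 2-4 [J2]: (5,1,2)
R 3-0 [J1]: (5,2,2)
PS 3-4 [J2]: (5,2,3)
R 4-0 [J1]: (5,3,3)
Grübler: 3·4 − 2·3 − 3 = 3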